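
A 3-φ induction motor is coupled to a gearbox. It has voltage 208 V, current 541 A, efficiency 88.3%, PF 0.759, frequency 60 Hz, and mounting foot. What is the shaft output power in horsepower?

P_in = √3·V·I·cosφ = 1.732 × 208 × 541 × 0.759 = 147928 W
P_out = η·P_in = 0.883 × 147928 = 130620 W
= 130620/746 = 175 HP

175 HP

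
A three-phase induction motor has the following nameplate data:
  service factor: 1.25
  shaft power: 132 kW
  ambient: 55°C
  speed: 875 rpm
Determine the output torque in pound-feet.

ω = 2π × 875/60 = 91.63 rad/s
τ = P/ω = 132000/91.63 = 1441 N·m
In lb·ft: 1441/1.356 = 1060 lb·ft

1060 lb·ft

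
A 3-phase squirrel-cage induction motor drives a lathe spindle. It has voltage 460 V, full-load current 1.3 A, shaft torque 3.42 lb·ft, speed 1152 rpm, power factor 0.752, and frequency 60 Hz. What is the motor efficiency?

71.8 %

τ = 3.42 lb·ft × 1.356 = 4.638 N·m
ω = 2π × 1152/60 = 120.6 rad/s; P_out = τω = 4.638 × 120.6 = 559 W
P_in = √3·V_L·I_L·cosφ = 1.732 × 460 × 1.3 × 0.752 = 779 W
η = P_out / P_in = 559 / 779 = 0.718 = 71.8%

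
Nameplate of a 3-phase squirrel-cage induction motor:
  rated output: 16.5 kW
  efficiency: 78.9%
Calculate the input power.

P_out = 16500 W
P_in = P_out/η = 16500/0.789 = 20913 W = 20.9 kW

20.9 kW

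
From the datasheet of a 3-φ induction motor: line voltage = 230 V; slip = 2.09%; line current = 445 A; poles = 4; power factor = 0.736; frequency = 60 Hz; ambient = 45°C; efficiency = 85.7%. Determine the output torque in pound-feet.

P_in = √3·V·I·cosφ = 1.732 × 230 × 445 × 0.736 = 130471 W
P_out = η·P_in = 0.857 × 130471 = 111814 W
n_s = 120×60/4 = 1800 rpm; n = 1800×(1−0.0209) = 1762 rpm
ω = 2π×1762/60 = 184.5 rad/s
τ = P_out/ω = 111814/184.5 = 606 N·m
In lb·ft: 606/1.356 = 447 lb·ft

447 lb·ft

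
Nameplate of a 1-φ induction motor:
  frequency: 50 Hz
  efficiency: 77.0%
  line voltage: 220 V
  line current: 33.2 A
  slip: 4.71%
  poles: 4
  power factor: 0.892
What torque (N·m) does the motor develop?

33.5 N·m

P_in = V·I·cosφ = 220 × 33.2 × 0.892 = 6515 W
P_out = η·P_in = 0.77 × 6515 = 5017 W
n_s = 120×50/4 = 1500 rpm; n = 1500×(1−0.0471) = 1429 rpm
ω = 2π×1429/60 = 149.6 rad/s
τ = P_out/ω = 5017/149.6 = 33.5 N·m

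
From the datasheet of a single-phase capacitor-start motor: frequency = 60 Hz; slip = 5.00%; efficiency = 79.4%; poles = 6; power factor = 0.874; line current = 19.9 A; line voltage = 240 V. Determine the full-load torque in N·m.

P_in = V·I·cosφ = 240 × 19.9 × 0.874 = 4174 W
P_out = η·P_in = 0.794 × 4174 = 3314 W
n_s = 120×60/6 = 1200 rpm; n = 1200×(1−0.05) = 1140 rpm
ω = 2π×1140/60 = 119.4 rad/s
τ = P_out/ω = 3314/119.4 = 27.8 N·m

27.8 N·m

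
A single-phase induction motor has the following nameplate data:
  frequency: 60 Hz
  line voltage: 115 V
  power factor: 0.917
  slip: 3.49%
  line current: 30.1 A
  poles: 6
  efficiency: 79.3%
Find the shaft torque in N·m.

P_in = V·I·cosφ = 115 × 30.1 × 0.917 = 3174 W
P_out = η·P_in = 0.793 × 3174 = 2517 W
n_s = 120×60/6 = 1200 rpm; n = 1200×(1−0.0349) = 1158 rpm
ω = 2π×1158/60 = 121.3 rad/s
τ = P_out/ω = 2517/121.3 = 20.8 N·m

20.8 N·m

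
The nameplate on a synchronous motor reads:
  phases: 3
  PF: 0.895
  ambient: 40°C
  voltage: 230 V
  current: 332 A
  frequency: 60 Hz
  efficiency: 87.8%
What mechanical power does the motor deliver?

104 kW

P_in = √3·V·I·cosφ = 1.732 × 230 × 332 × 0.895 = 118369 W
P_out = η·P_in = 0.878 × 118369 = 103928 W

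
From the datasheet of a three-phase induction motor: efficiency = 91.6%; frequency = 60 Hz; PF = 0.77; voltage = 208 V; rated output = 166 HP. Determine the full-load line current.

487 A

P_out = 166 × 746 = 123836 W
P_in = P_out / η = 123836 / 0.916 = 135192 W
I_L = P_in / (√3·V_L·cosφ) = 135192 / (1.732 × 208 × 0.77) = 487 A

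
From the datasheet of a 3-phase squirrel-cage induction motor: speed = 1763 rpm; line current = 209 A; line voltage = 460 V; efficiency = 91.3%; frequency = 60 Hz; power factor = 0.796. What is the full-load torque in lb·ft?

P_in = √3·V·I·cosφ = 1.732 × 460 × 209 × 0.796 = 132546 W
P_out = η·P_in = 0.913 × 132546 = 121014 W
n = 1763 rpm
ω = 2π×1763/60 = 184.6 rad/s
τ = P_out/ω = 121014/184.6 = 655.5 N·m
In lb·ft: 655.5/1.356 = 483 lb·ft

483 lb·ft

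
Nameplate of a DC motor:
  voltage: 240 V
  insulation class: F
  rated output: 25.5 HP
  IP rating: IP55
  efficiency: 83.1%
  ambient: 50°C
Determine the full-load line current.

P_out = 25.5 × 746 = 19023 W
P_in = P_out / η = 19023 / 0.831 = 22892 W
I = P_in / V = 22892 / 240 = 95.4 A

95.4 A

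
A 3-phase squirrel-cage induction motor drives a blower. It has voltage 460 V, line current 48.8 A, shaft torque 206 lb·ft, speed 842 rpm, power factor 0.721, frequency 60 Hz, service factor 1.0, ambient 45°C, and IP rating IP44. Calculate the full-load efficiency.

τ = 206 lb·ft × 1.356 = 279.3 N·m
ω = 2π × 842/60 = 88.17 rad/s; P_out = τω = 279.3 × 88.17 = 24626 W
P_in = √3·V_L·I_L·cosφ = 1.732 × 460 × 48.8 × 0.721 = 28032 W
η = P_out / P_in = 24626 / 28032 = 0.878 = 87.8%

87.8 %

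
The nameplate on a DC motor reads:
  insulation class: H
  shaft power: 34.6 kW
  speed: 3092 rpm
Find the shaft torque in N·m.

ω = 2π × 3092/60 = 323.8 rad/s
τ = P/ω = 34600/323.8 = 107 N·m

107 N·m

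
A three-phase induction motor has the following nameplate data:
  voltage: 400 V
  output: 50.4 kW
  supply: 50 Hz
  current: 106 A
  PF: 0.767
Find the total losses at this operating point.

5930 W

P_in = √3·V·I·cosφ = 1.732×400×106×0.767 = 56326 W
P_out = 50400 W
Losses = P_in − P_out = 56326 − 50400 = 5926 W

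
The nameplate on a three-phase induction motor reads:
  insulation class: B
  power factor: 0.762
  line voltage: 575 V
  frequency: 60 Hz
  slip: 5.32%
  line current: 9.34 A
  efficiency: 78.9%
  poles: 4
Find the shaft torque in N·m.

P_in = √3·V·I·cosφ = 1.732 × 575 × 9.34 × 0.762 = 7088 W
P_out = η·P_in = 0.789 × 7088 = 5592 W
n_s = 120×60/4 = 1800 rpm; n = 1800×(1−0.0532) = 1704 rpm
ω = 2π×1704/60 = 178.4 rad/s
τ = P_out/ω = 5592/178.4 = 31.3 N·m

31.3 N·m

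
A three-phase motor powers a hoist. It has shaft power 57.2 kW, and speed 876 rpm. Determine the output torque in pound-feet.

460 lb·ft

ω = 2π × 876/60 = 91.73 rad/s
τ = P/ω = 57200/91.73 = 623.6 N·m
In lb·ft: 623.6/1.356 = 460 lb·ft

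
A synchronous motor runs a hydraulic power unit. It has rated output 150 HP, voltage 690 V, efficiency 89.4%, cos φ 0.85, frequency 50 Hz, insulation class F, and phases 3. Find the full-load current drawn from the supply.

P_out = 150 × 746 = 111900 W
P_in = P_out / η = 111900 / 0.894 = 125168 W
I_L = P_in / (√3·V_L·cosφ) = 125168 / (1.732 × 690 × 0.85) = 123 A

123 A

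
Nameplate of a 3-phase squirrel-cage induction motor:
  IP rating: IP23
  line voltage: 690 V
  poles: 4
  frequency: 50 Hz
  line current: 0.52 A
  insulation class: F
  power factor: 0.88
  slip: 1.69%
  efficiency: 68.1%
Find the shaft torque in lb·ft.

P_in = √3·V·I·cosφ = 1.732 × 690 × 0.52 × 0.88 = 547 W
P_out = η·P_in = 0.681 × 547 = 373 W
n_s = 120×50/4 = 1500 rpm; n = 1500×(1−0.0169) = 1475 rpm
ω = 2π×1475/60 = 154.5 rad/s
τ = P_out/ω = 373/154.5 = 2.414 N·m
In lb·ft: 2.414/1.356 = 1.78 lb·ft

1.78 lb·ft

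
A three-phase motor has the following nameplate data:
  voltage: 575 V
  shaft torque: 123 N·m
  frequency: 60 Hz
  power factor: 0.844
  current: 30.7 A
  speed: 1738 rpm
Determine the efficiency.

ω = 2π × 1738/60 = 182 rad/s; P_out = τω = 123 × 182 = 22386 W
P_in = √3·V_L·I_L·cosφ = 1.732 × 575 × 30.7 × 0.844 = 25805 W
η = P_out / P_in = 22386 / 25805 = 0.868 = 86.8%

86.8 %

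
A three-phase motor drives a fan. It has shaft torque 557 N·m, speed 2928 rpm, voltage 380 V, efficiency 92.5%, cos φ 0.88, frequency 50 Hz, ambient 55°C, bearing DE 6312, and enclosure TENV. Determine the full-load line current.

ω = 2π×2928/60 = 306.6 rad/s; P_out = τω = 557 × 306.6 = 170776 W
P_in = P_out / η = 170776 / 0.925 = 184623 W
I_L = P_in / (√3·V_L·cosφ) = 184623 / (1.732 × 380 × 0.88) = 319 A

319 A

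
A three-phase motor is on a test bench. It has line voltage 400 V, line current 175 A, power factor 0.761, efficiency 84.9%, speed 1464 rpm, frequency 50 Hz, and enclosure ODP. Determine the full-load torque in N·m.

511 N·m

P_in = √3·V·I·cosφ = 1.732 × 400 × 175 × 0.761 = 92264 W
P_out = η·P_in = 0.849 × 92264 = 78332 W
n = 1464 rpm
ω = 2π×1464/60 = 153.3 rad/s
τ = P_out/ω = 78332/153.3 = 511 N·m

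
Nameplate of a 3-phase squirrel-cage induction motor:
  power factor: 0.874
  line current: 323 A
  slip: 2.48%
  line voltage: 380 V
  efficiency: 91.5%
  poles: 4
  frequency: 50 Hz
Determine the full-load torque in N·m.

1110 N·m

P_in = √3·V·I·cosφ = 1.732 × 380 × 323 × 0.874 = 185800 W
P_out = η·P_in = 0.915 × 185800 = 170007 W
n_s = 120×50/4 = 1500 rpm; n = 1500×(1−0.0248) = 1463 rpm
ω = 2π×1463/60 = 153.2 rad/s
τ = P_out/ω = 170007/153.2 = 1110 N·m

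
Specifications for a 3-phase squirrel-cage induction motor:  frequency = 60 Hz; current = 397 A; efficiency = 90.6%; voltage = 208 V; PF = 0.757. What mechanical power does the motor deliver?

P_in = √3·V·I·cosφ = 1.732 × 208 × 397 × 0.757 = 108267 W
P_out = η·P_in = 0.906 × 108267 = 98090 W

98.1 kW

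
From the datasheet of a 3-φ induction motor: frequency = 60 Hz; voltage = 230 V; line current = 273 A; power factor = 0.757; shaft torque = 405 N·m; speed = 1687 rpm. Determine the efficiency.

ω = 2π × 1687/60 = 176.7 rad/s; P_out = τω = 405 × 176.7 = 71564 W
P_in = √3·V_L·I_L·cosφ = 1.732 × 230 × 273 × 0.757 = 82325 W
η = P_out / P_in = 71564 / 82325 = 0.869 = 86.9%

86.9 %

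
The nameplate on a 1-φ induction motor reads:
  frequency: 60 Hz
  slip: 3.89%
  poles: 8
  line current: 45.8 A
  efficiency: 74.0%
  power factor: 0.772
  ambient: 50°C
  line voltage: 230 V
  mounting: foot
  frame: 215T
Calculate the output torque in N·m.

P_in = V·I·cosφ = 230 × 45.8 × 0.772 = 8132 W
P_out = η·P_in = 0.74 × 8132 = 6018 W
n_s = 120×60/8 = 900 rpm; n = 900×(1−0.0389) = 865 rpm
ω = 2π×865/60 = 90.58 rad/s
τ = P_out/ω = 6018/90.58 = 66.4 N·m

66.4 N·m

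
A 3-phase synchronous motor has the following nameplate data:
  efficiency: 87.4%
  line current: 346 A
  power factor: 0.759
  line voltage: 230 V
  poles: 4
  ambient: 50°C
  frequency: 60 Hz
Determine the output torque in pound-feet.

358 lb·ft

P_in = √3·V·I·cosφ = 1.732 × 230 × 346 × 0.759 = 104615 W
P_out = η·P_in = 0.874 × 104615 = 91434 W
n = n_s = 120×60/4 = 1800 rpm (synchronous)
ω = 2π×1800/60 = 188.5 rad/s
τ = P_out/ω = 91434/188.5 = 485.1 N·m
In lb·ft: 485.1/1.356 = 358 lb·ft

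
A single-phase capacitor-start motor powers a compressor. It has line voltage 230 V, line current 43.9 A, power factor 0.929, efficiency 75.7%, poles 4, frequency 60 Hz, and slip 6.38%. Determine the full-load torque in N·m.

P_in = V·I·cosφ = 230 × 43.9 × 0.929 = 9380 W
P_out = η·P_in = 0.757 × 9380 = 7101 W
n_s = 120×60/4 = 1800 rpm; n = 1800×(1−0.0638) = 1685 rpm
ω = 2π×1685/60 = 176.5 rad/s
τ = P_out/ω = 7101/176.5 = 40.2 N·m

40.2 N·m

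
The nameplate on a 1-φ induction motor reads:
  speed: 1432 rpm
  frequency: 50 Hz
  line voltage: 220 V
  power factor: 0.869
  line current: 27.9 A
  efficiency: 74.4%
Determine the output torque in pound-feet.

P_in = V·I·cosφ = 220 × 27.9 × 0.869 = 5334 W
P_out = η·P_in = 0.744 × 5334 = 3968 W
n = 1432 rpm
ω = 2π×1432/60 = 150 rad/s
τ = P_out/ω = 3968/150 = 26.45 N·m
In lb·ft: 26.45/1.356 = 19.5 lb·ft

19.5 lb·ft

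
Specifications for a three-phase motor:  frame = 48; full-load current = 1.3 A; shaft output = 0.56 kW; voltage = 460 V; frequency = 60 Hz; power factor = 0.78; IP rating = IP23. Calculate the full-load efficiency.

69.3 %

P_out = 0.56 kW = 560 W
P_in = √3·V_L·I_L·cosφ = 1.732 × 460 × 1.3 × 0.78 = 808 W
η = P_out / P_in = 560 / 808 = 0.693 = 69.3%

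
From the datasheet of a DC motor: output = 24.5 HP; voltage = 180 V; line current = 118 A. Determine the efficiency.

86.0 %

P_out = 24.5 × 746 = 18277 W
P_in = V·I = 180 × 118 = 21240 W
η = P_out / P_in = 18277 / 21240 = 0.860 = 86.0%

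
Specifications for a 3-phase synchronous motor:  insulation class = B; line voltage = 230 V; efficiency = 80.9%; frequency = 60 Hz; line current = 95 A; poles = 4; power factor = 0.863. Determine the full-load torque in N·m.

140 N·m

P_in = √3·V·I·cosφ = 1.732 × 230 × 95 × 0.863 = 32660 W
P_out = η·P_in = 0.809 × 32660 = 26422 W
n = n_s = 120×60/4 = 1800 rpm (synchronous)
ω = 2π×1800/60 = 188.5 rad/s
τ = P_out/ω = 26422/188.5 = 140 N·m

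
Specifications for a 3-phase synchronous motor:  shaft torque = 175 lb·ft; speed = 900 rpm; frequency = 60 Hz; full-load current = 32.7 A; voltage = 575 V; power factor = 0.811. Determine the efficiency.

τ = 175 lb·ft × 1.356 = 237.3 N·m
ω = 2π × 900/60 = 94.25 rad/s; P_out = τω = 237.3 × 94.25 = 22366 W
P_in = √3·V_L·I_L·cosφ = 1.732 × 575 × 32.7 × 0.811 = 26411 W
η = P_out / P_in = 22366 / 26411 = 0.847 = 84.7%

84.7 %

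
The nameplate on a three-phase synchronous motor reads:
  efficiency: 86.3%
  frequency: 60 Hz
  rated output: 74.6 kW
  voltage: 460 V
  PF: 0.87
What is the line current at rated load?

P_out = 74.6 kW = 74600 W
P_in = P_out / η = 74600 / 0.863 = 86443 W
I_L = P_in / (√3·V_L·cosφ) = 86443 / (1.732 × 460 × 0.87) = 125 A

125 A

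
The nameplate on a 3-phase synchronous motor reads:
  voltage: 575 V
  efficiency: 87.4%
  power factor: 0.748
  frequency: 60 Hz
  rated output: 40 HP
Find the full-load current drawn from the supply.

45.8 A

P_out = 40 × 746 = 29840 W
P_in = P_out / η = 29840 / 0.874 = 34142 W
I_L = P_in / (√3·V_L·cosφ) = 34142 / (1.732 × 575 × 0.748) = 45.8 A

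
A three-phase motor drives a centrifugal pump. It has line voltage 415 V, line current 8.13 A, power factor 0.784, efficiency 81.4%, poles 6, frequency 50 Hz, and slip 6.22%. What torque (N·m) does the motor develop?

38 N·m

P_in = √3·V·I·cosφ = 1.732 × 415 × 8.13 × 0.784 = 4581 W
P_out = η·P_in = 0.814 × 4581 = 3729 W
n_s = 120×50/6 = 1000 rpm; n = 1000×(1−0.0622) = 938 rpm
ω = 2π×938/60 = 98.23 rad/s
τ = P_out/ω = 3729/98.23 = 38 N·m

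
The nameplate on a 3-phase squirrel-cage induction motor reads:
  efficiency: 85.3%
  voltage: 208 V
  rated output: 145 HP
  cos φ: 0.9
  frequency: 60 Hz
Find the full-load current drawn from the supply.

P_out = 145 × 746 = 108170 W
P_in = P_out / η = 108170 / 0.853 = 126811 W
I_L = P_in / (√3·V_L·cosφ) = 126811 / (1.732 × 208 × 0.9) = 391 A

391 A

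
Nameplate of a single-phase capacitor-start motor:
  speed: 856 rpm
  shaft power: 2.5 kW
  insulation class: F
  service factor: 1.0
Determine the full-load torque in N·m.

ω = 2π × 856/60 = 89.64 rad/s
τ = P/ω = 2500/89.64 = 27.9 N·m

27.9 N·m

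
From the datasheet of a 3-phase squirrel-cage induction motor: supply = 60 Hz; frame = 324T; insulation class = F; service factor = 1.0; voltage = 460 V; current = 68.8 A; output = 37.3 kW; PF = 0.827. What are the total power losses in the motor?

8030 W

P_in = √3·V·I·cosφ = 1.732×460×68.8×0.827 = 45331 W
P_out = 37300 W
Losses = P_in − P_out = 45331 − 37300 = 8031 W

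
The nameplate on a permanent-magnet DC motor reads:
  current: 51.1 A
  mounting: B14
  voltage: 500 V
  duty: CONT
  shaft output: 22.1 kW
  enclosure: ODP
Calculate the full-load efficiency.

P_out = 22.1 kW = 22100 W
P_in = V·I = 500 × 51.1 = 25550 W
η = P_out / P_in = 22100 / 25550 = 0.865 = 86.5%

86.5 %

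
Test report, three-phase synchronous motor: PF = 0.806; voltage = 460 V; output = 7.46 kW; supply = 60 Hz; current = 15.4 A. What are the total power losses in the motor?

2430 W

P_in = √3·V·I·cosφ = 1.732×460×15.4×0.806 = 9889 W
P_out = 7460 W
Losses = P_in − P_out = 9889 − 7460 = 2429 W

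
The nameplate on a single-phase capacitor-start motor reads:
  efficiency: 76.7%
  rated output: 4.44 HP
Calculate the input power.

4.32 kW

P_out = 4.44 × 746 = 3312 W
P_in = P_out/η = 3312/0.767 = 4318 W = 4.32 kW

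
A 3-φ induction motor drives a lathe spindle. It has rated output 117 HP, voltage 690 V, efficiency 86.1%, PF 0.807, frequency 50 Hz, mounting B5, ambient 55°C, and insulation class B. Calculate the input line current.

105 A

P_out = 117 × 746 = 87282 W
P_in = P_out / η = 87282 / 0.861 = 101373 W
I_L = P_in / (√3·V_L·cosφ) = 101373 / (1.732 × 690 × 0.807) = 105 A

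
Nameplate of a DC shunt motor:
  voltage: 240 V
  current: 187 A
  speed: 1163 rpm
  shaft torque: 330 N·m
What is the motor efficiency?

89.6 %

ω = 2π × 1163/60 = 121.8 rad/s; P_out = τω = 330 × 121.8 = 40194 W
P_in = V·I = 240 × 187 = 44880 W
η = P_out / P_in = 40194 / 44880 = 0.896 = 89.6%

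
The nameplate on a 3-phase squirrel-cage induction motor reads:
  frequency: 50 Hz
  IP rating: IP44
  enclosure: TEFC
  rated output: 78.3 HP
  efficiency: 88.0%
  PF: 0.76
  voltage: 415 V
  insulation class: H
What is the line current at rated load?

P_out = 78.3 × 746 = 58412 W
P_in = P_out / η = 58412 / 0.880 = 66377 W
I_L = P_in / (√3·V_L·cosφ) = 66377 / (1.732 × 415 × 0.76) = 122 A

122 A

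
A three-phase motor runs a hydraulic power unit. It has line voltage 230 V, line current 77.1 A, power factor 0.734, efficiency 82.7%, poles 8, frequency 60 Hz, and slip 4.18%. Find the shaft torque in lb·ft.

152 lb·ft

P_in = √3·V·I·cosφ = 1.732 × 230 × 77.1 × 0.734 = 22544 W
P_out = η·P_in = 0.827 × 22544 = 18644 W
n_s = 120×60/8 = 900 rpm; n = 900×(1−0.0418) = 862 rpm
ω = 2π×862/60 = 90.27 rad/s
τ = P_out/ω = 18644/90.27 = 206.5 N·m
In lb·ft: 206.5/1.356 = 152 lb·ft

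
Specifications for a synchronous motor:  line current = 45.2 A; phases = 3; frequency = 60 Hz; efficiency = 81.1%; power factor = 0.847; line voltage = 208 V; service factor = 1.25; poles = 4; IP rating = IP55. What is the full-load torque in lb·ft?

P_in = √3·V·I·cosφ = 1.732 × 208 × 45.2 × 0.847 = 13792 W
P_out = η·P_in = 0.811 × 13792 = 11185 W
n = n_s = 120×60/4 = 1800 rpm (synchronous)
ω = 2π×1800/60 = 188.5 rad/s
τ = P_out/ω = 11185/188.5 = 59.34 N·m
In lb·ft: 59.34/1.356 = 43.8 lb·ft

43.8 lb·ft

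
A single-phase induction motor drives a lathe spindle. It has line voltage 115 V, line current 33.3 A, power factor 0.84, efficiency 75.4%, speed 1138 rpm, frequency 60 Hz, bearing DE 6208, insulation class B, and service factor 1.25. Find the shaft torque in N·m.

20.4 N·m

P_in = V·I·cosφ = 115 × 33.3 × 0.84 = 3217 W
P_out = η·P_in = 0.754 × 3217 = 2426 W
n = 1138 rpm
ω = 2π×1138/60 = 119.2 rad/s
τ = P_out/ω = 2426/119.2 = 20.4 N·m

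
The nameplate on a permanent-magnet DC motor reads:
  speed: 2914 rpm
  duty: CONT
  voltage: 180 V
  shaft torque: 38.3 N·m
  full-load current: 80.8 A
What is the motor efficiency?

ω = 2π × 2914/60 = 305.2 rad/s; P_out = τω = 38.3 × 305.2 = 11689 W
P_in = V·I = 180 × 80.8 = 14544 W
η = P_out / P_in = 11689 / 14544 = 0.804 = 80.4%

80.4 %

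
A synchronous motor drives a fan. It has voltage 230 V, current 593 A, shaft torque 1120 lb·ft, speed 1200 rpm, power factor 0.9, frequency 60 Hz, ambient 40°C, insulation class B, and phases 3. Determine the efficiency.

τ = 1120 lb·ft × 1.356 = 1519 N·m
ω = 2π × 1200/60 = 125.7 rad/s; P_out = τω = 1519 × 125.7 = 190938 W
P_in = √3·V_L·I_L·cosφ = 1.732 × 230 × 593 × 0.9 = 212605 W
η = P_out / P_in = 190938 / 212605 = 0.898 = 89.8%

89.8 %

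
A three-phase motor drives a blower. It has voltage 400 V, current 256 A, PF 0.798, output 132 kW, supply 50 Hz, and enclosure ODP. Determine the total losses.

P_in = √3·V·I·cosφ = 1.732×400×256×0.798 = 141531 W
P_out = 132000 W
Losses = P_in − P_out = 141531 − 132000 = 9531 W

9530 W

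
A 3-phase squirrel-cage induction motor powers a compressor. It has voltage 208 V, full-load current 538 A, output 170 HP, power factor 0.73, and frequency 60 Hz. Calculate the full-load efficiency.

89.6 %

P_out = 170 × 746 = 126820 W
P_in = √3·V_L·I_L·cosφ = 1.732 × 208 × 538 × 0.73 = 141487 W
η = P_out / P_in = 126820 / 141487 = 0.896 = 89.6%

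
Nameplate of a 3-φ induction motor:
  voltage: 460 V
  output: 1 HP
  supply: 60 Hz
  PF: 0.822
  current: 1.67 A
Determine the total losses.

348 W

P_in = √3·V·I·cosφ = 1.732×460×1.67×0.822 = 1094 W
P_out = 1×746 = 746 W
Losses = P_in − P_out = 1094 − 746 = 348 W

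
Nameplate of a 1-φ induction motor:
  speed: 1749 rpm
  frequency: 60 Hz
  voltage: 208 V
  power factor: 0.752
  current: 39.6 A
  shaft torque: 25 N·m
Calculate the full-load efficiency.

73.9 %

ω = 2π × 1749/60 = 183.2 rad/s; P_out = τω = 25 × 183.2 = 4580 W
P_in = V·I·cosφ = 208 × 39.6 × 0.752 = 6194 W
η = P_out / P_in = 4580 / 6194 = 0.739 = 73.9%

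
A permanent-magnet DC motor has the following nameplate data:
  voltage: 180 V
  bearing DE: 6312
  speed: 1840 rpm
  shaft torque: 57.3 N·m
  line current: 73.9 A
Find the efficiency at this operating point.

83.0 %

ω = 2π × 1840/60 = 192.7 rad/s; P_out = τω = 57.3 × 192.7 = 11042 W
P_in = V·I = 180 × 73.9 = 13302 W
η = P_out / P_in = 11042 / 13302 = 0.830 = 83.0%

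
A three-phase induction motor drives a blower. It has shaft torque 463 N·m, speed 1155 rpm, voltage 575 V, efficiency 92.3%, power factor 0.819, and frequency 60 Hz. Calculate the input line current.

ω = 2π×1155/60 = 121 rad/s; P_out = τω = 463 × 121 = 56023 W
P_in = P_out / η = 56023 / 0.923 = 60697 W
I_L = P_in / (√3·V_L·cosφ) = 60697 / (1.732 × 575 × 0.819) = 74.4 A

74.4 A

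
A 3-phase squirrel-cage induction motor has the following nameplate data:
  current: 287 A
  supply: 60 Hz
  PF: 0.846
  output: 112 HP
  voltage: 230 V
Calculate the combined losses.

13200 W

P_in = √3·V·I·cosφ = 1.732×230×287×0.846 = 96723 W
P_out = 112×746 = 83552 W
Losses = P_in − P_out = 96723 − 83552 = 13171 W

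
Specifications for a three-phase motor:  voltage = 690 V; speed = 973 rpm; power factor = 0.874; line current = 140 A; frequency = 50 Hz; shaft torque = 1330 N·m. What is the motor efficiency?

92.7 %

ω = 2π × 973/60 = 101.9 rad/s; P_out = τω = 1330 × 101.9 = 135527 W
P_in = √3·V_L·I_L·cosφ = 1.732 × 690 × 140 × 0.874 = 146230 W
η = P_out / P_in = 135527 / 146230 = 0.927 = 92.7%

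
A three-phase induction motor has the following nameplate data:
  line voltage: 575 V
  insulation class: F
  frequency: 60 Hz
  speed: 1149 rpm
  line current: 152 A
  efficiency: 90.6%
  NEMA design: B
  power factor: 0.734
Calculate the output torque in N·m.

837 N·m

P_in = √3·V·I·cosφ = 1.732 × 575 × 152 × 0.734 = 111111 W
P_out = η·P_in = 0.906 × 111111 = 100667 W
n = 1149 rpm
ω = 2π×1149/60 = 120.3 rad/s
τ = P_out/ω = 100667/120.3 = 837 N·m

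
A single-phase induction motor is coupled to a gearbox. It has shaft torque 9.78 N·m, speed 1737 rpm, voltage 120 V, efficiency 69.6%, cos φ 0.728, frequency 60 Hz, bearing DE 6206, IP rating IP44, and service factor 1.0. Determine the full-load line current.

29.3 A

ω = 2π×1737/60 = 181.9 rad/s; P_out = τω = 9.78 × 181.9 = 1779 W
P_in = P_out / η = 1779 / 0.696 = 2556 W
I = P_in / (V·cosφ) = 2556 / (120 × 0.728) = 29.3 A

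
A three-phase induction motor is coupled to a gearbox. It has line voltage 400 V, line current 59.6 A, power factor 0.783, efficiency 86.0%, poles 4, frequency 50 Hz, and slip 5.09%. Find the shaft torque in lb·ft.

138 lb·ft

P_in = √3·V·I·cosφ = 1.732 × 400 × 59.6 × 0.783 = 32331 W
P_out = η·P_in = 0.86 × 32331 = 27805 W
n_s = 120×50/4 = 1500 rpm; n = 1500×(1−0.0509) = 1424 rpm
ω = 2π×1424/60 = 149.1 rad/s
τ = P_out/ω = 27805/149.1 = 186.5 N·m
In lb·ft: 186.5/1.356 = 138 lb·ft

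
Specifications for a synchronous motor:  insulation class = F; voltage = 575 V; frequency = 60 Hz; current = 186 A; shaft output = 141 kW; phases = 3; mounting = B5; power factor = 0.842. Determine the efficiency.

P_out = 141 kW = 141000 W
P_in = √3·V_L·I_L·cosφ = 1.732 × 575 × 186 × 0.842 = 155970 W
η = P_out / P_in = 141000 / 155970 = 0.904 = 90.4%

90.4 %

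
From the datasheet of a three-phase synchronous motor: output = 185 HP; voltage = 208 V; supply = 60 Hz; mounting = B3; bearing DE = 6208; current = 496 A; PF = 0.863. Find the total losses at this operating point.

P_in = √3·V·I·cosφ = 1.732×208×496×0.863 = 154207 W
P_out = 185×746 = 138010 W
Losses = P_in − P_out = 154207 − 138010 = 16197 W

16200 W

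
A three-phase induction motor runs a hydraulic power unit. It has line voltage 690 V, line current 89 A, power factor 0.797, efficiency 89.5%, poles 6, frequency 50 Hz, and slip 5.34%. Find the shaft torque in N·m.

765 N·m

P_in = √3·V·I·cosφ = 1.732 × 690 × 89 × 0.797 = 84771 W
P_out = η·P_in = 0.895 × 84771 = 75870 W
n_s = 120×50/6 = 1000 rpm; n = 1000×(1−0.0534) = 947 rpm
ω = 2π×947/60 = 99.17 rad/s
τ = P_out/ω = 75870/99.17 = 765 N·m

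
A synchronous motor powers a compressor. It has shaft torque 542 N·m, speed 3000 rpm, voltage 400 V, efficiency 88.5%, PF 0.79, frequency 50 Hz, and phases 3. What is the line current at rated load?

ω = 2π×3000/60 = 314.2 rad/s; P_out = τω = 542 × 314.2 = 170296 W
P_in = P_out / η = 170296 / 0.885 = 192425 W
I_L = P_in / (√3·V_L·cosφ) = 192425 / (1.732 × 400 × 0.79) = 352 A

352 A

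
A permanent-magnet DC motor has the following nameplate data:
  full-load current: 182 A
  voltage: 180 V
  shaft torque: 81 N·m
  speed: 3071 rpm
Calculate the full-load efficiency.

ω = 2π × 3071/60 = 321.6 rad/s; P_out = τω = 81 × 321.6 = 26050 W
P_in = V·I = 180 × 182 = 32760 W
η = P_out / P_in = 26050 / 32760 = 0.795 = 79.5%

79.5 %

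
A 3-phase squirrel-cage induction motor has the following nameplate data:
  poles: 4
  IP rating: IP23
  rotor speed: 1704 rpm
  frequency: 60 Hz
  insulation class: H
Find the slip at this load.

n_s = 120f/p = 120×60/4 = 1800 rpm
s = (n_s − n)/n_s = (1800 − 1704)/1800 = 0.0533

5.33 %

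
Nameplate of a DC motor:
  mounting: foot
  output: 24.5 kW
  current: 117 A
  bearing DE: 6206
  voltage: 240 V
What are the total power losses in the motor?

P_in = V·I = 240×117 = 28080 W
P_out = 24500 W
Losses = P_in − P_out = 28080 − 24500 = 3580 W

3.58 kW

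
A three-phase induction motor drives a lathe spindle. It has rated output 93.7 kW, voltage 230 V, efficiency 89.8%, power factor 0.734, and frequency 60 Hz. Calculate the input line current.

357 A

P_out = 93.7 kW = 93700 W
P_in = P_out / η = 93700 / 0.898 = 104343 W
I_L = P_in / (√3·V_L·cosφ) = 104343 / (1.732 × 230 × 0.734) = 357 A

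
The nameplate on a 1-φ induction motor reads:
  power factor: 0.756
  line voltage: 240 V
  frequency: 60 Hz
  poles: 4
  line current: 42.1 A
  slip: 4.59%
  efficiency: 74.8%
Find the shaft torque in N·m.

31.8 N·m

P_in = V·I·cosφ = 240 × 42.1 × 0.756 = 7639 W
P_out = η·P_in = 0.748 × 7639 = 5714 W
n_s = 120×60/4 = 1800 rpm; n = 1800×(1−0.0459) = 1717 rpm
ω = 2π×1717/60 = 179.8 rad/s
τ = P_out/ω = 5714/179.8 = 31.8 N·m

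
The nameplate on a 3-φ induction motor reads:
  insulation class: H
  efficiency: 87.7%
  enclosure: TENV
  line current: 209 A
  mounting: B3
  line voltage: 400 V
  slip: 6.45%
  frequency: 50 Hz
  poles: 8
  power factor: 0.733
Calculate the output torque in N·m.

P_in = √3·V·I·cosφ = 1.732 × 400 × 209 × 0.733 = 106135 W
P_out = η·P_in = 0.877 × 106135 = 93080 W
n_s = 120×50/8 = 750 rpm; n = 750×(1−0.0645) = 702 rpm
ω = 2π×702/60 = 73.51 rad/s
τ = P_out/ω = 93080/73.51 = 1270 N·m

1270 N·m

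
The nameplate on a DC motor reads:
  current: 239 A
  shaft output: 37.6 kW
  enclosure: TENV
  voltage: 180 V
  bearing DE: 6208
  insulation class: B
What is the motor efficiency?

P_out = 37.6 kW = 37600 W
P_in = V·I = 180 × 239 = 43020 W
η = P_out / P_in = 37600 / 43020 = 0.874 = 87.4%

87.4 %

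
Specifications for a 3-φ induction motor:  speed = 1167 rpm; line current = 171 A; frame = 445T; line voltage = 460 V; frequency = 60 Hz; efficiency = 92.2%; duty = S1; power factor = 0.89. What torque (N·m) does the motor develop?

915 N·m

P_in = √3·V·I·cosφ = 1.732 × 460 × 171 × 0.89 = 121253 W
P_out = η·P_in = 0.922 × 121253 = 111795 W
n = 1167 rpm
ω = 2π×1167/60 = 122.2 rad/s
τ = P_out/ω = 111795/122.2 = 915 N·m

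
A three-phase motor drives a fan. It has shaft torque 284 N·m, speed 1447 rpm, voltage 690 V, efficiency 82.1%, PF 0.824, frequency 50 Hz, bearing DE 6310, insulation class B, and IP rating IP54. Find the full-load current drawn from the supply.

53.2 A

ω = 2π×1447/60 = 151.5 rad/s; P_out = τω = 284 × 151.5 = 43026 W
P_in = P_out / η = 43026 / 0.821 = 52407 W
I_L = P_in / (√3·V_L·cosφ) = 52407 / (1.732 × 690 × 0.824) = 53.2 A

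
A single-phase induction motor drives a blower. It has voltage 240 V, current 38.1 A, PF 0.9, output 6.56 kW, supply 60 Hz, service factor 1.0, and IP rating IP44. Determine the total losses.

P_in = V·I·cosφ = 240×38.1×0.9 = 8230 W
P_out = 6560 W
Losses = P_in − P_out = 8230 − 6560 = 1670 W

1.67 kW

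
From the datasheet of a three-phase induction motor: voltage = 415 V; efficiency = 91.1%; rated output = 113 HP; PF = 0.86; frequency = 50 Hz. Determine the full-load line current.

150 A

P_out = 113 × 746 = 84298 W
P_in = P_out / η = 84298 / 0.911 = 92533 W
I_L = P_in / (√3·V_L·cosφ) = 92533 / (1.732 × 415 × 0.86) = 150 A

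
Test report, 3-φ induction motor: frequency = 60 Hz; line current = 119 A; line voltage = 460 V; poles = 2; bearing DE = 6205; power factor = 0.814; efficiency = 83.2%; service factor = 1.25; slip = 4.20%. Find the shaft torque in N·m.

178 N·m

P_in = √3·V·I·cosφ = 1.732 × 460 × 119 × 0.814 = 77175 W
P_out = η·P_in = 0.832 × 77175 = 64210 W
n_s = 120×60/2 = 3600 rpm; n = 3600×(1−0.042) = 3449 rpm
ω = 2π×3449/60 = 361.2 rad/s
τ = P_out/ω = 64210/361.2 = 178 N·m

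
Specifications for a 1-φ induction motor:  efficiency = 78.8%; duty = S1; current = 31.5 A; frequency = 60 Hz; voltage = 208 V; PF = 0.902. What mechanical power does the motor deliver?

P_in = V·I·cosφ = 208 × 31.5 × 0.902 = 5910 W
P_out = η·P_in = 0.788 × 5910 = 4657 W

4.66 kW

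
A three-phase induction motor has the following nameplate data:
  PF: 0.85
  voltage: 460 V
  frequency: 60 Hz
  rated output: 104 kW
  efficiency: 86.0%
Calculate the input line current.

P_out = 104 kW = 104000 W
P_in = P_out / η = 104000 / 0.860 = 120930 W
I_L = P_in / (√3·V_L·cosφ) = 120930 / (1.732 × 460 × 0.85) = 179 A

179 A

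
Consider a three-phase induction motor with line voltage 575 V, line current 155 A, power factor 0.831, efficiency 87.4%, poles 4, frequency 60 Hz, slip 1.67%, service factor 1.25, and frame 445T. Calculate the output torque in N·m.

605 N·m

P_in = √3·V·I·cosφ = 1.732 × 575 × 155 × 0.831 = 128277 W
P_out = η·P_in = 0.874 × 128277 = 112114 W
n_s = 120×60/4 = 1800 rpm; n = 1800×(1−0.0167) = 1770 rpm
ω = 2π×1770/60 = 185.4 rad/s
τ = P_out/ω = 112114/185.4 = 605 N·m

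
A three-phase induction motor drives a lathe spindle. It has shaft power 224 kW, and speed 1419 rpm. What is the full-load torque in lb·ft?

1110 lb·ft

ω = 2π × 1419/60 = 148.6 rad/s
τ = P/ω = 224000/148.6 = 1507 N·m
In lb·ft: 1507/1.356 = 1110 lb·ft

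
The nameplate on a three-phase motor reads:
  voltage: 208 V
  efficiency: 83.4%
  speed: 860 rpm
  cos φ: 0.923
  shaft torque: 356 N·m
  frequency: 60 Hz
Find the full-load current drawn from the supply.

116 A

ω = 2π×860/60 = 90.06 rad/s; P_out = τω = 356 × 90.06 = 32061 W
P_in = P_out / η = 32061 / 0.834 = 38442 W
I_L = P_in / (√3·V_L·cosφ) = 38442 / (1.732 × 208 × 0.923) = 116 A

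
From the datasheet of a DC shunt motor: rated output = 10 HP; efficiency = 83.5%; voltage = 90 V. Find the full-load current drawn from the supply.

99.3 A

P_out = 10 × 746 = 7460 W
P_in = P_out / η = 7460 / 0.835 = 8934 W
I = P_in / V = 8934 / 90 = 99.3 A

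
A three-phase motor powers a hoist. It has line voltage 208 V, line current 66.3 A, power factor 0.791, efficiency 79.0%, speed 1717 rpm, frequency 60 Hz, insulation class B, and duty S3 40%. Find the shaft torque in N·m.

83 N·m

P_in = √3·V·I·cosφ = 1.732 × 208 × 66.3 × 0.791 = 18893 W
P_out = η·P_in = 0.79 × 18893 = 14925 W
n = 1717 rpm
ω = 2π×1717/60 = 179.8 rad/s
τ = P_out/ω = 14925/179.8 = 83 N·m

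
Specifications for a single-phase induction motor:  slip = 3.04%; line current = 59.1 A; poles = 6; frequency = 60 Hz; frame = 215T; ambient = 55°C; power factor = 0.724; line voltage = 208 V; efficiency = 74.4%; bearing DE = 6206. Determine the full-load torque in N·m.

P_in = V·I·cosφ = 208 × 59.1 × 0.724 = 8900 W
P_out = η·P_in = 0.744 × 8900 = 6622 W
n_s = 120×60/6 = 1200 rpm; n = 1200×(1−0.0304) = 1164 rpm
ω = 2π×1164/60 = 121.9 rad/s
τ = P_out/ω = 6622/121.9 = 54.3 N·m

54.3 N·m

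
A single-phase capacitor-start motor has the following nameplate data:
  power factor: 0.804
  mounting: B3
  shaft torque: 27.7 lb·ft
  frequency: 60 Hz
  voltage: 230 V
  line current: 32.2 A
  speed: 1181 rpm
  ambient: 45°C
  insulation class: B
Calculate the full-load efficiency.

78.0 %

τ = 27.7 lb·ft × 1.356 = 37.56 N·m
ω = 2π × 1181/60 = 123.7 rad/s; P_out = τω = 37.56 × 123.7 = 4646 W
P_in = V·I·cosφ = 230 × 32.2 × 0.804 = 5954 W
η = P_out / P_in = 4646 / 5954 = 0.780 = 78.0%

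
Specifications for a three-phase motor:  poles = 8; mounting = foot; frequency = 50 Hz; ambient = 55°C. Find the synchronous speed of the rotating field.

750 rpm

n_s = 120f/p = 120×50/8 = 750 rpm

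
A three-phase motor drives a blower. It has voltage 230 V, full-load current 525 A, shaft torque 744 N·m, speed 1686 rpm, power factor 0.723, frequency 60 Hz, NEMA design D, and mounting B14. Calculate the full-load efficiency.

86.9 %

ω = 2π × 1686/60 = 176.6 rad/s; P_out = τω = 744 × 176.6 = 131390 W
P_in = √3·V_L·I_L·cosφ = 1.732 × 230 × 525 × 0.723 = 151207 W
η = P_out / P_in = 131390 / 151207 = 0.869 = 86.9%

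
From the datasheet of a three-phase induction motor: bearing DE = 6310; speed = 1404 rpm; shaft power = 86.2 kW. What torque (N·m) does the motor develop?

ω = 2π × 1404/60 = 147 rad/s
τ = P/ω = 86200/147 = 586 N·m

586 N·m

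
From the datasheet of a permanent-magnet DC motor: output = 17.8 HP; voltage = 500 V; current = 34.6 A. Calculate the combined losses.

4.02 kW

P_in = V·I = 500×34.6 = 17300 W
P_out = 17.8×746 = 13279 W
Losses = P_in − P_out = 17300 − 13279 = 4021 W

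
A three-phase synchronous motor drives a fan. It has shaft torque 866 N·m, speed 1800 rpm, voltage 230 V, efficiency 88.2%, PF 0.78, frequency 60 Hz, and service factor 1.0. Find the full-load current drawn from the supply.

ω = 2π×1800/60 = 188.5 rad/s; P_out = τω = 866 × 188.5 = 163241 W
P_in = P_out / η = 163241 / 0.882 = 185080 W
I_L = P_in / (√3·V_L·cosφ) = 185080 / (1.732 × 230 × 0.78) = 596 A

596 A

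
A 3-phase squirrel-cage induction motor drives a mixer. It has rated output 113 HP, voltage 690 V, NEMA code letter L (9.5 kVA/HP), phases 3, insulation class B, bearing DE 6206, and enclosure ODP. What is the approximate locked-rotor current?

898 A

S_LR = 9.5 × 113 = 1073.5 kVA
I_LR = S_LR/(√3·V_L) = 1073500/(1.732×690) = 898 A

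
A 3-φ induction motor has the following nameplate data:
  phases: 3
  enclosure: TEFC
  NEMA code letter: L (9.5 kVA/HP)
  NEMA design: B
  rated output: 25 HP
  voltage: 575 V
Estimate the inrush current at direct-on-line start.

238 A

S_LR = 9.5 × 25 = 237.5 kVA
I_LR = S_LR/(√3·V_L) = 237500/(1.732×575) = 238 A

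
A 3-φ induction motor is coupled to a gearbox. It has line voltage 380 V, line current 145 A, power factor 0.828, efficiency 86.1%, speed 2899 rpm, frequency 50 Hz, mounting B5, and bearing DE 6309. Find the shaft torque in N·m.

P_in = √3·V·I·cosφ = 1.732 × 380 × 145 × 0.828 = 79019 W
P_out = η·P_in = 0.861 × 79019 = 68035 W
n = 2899 rpm
ω = 2π×2899/60 = 303.6 rad/s
τ = P_out/ω = 68035/303.6 = 224 N·m

224 N·m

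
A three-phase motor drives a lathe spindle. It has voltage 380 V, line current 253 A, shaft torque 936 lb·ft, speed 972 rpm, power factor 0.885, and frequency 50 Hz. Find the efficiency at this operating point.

87.7 %

τ = 936 lb·ft × 1.356 = 1269 N·m
ω = 2π × 972/60 = 101.8 rad/s; P_out = τω = 1269 × 101.8 = 129184 W
P_in = √3·V_L·I_L·cosφ = 1.732 × 380 × 253 × 0.885 = 147365 W
η = P_out / P_in = 129184 / 147365 = 0.877 = 87.7%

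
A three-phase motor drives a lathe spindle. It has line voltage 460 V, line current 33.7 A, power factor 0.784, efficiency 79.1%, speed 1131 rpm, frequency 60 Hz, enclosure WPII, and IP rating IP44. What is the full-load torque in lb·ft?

P_in = √3·V·I·cosφ = 1.732 × 460 × 33.7 × 0.784 = 21050 W
P_out = η·P_in = 0.791 × 21050 = 16651 W
n = 1131 rpm
ω = 2π×1131/60 = 118.4 rad/s
τ = P_out/ω = 16651/118.4 = 140.6 N·m
In lb·ft: 140.6/1.356 = 104 lb·ft

104 lb·ft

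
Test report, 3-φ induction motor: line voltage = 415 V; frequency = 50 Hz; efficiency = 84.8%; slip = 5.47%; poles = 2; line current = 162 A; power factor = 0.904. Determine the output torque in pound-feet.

P_in = √3·V·I·cosφ = 1.732 × 415 × 162 × 0.904 = 105264 W
P_out = η·P_in = 0.848 × 105264 = 89264 W
n_s = 120×50/2 = 3000 rpm; n = 3000×(1−0.0547) = 2836 rpm
ω = 2π×2836/60 = 297 rad/s
τ = P_out/ω = 89264/297 = 300.6 N·m
In lb·ft: 300.6/1.356 = 222 lb·ft

222 lb·ft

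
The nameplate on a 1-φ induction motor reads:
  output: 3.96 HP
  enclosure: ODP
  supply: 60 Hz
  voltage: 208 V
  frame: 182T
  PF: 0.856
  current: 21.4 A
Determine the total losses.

856 W

P_in = V·I·cosφ = 208×21.4×0.856 = 3810 W
P_out = 3.96×746 = 2954 W
Losses = P_in − P_out = 3810 − 2954 = 856 W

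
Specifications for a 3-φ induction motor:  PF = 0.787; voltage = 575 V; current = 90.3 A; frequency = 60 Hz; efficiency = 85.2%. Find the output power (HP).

P_in = √3·V·I·cosφ = 1.732 × 575 × 90.3 × 0.787 = 70775 W
P_out = η·P_in = 0.852 × 70775 = 60300 W
= 60300/746 = 80.8 HP

80.8 HP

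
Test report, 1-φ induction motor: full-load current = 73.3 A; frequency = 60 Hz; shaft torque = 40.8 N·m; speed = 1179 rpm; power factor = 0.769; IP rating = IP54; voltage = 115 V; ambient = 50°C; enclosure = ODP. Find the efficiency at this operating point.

77.7 %

ω = 2π × 1179/60 = 123.5 rad/s; P_out = τω = 40.8 × 123.5 = 5039 W
P_in = V·I·cosφ = 115 × 73.3 × 0.769 = 6482 W
η = P_out / P_in = 5039 / 6482 = 0.777 = 77.7%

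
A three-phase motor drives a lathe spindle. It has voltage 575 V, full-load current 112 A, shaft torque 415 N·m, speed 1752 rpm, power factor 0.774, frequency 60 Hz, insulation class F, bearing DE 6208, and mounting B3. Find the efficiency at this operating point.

ω = 2π × 1752/60 = 183.5 rad/s; P_out = τω = 415 × 183.5 = 76153 W
P_in = √3·V_L·I_L·cosφ = 1.732 × 575 × 112 × 0.774 = 86333 W
η = P_out / P_in = 76153 / 86333 = 0.882 = 88.2%

88.2 %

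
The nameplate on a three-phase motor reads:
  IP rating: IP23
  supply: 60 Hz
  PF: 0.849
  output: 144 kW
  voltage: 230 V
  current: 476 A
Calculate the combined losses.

17 kW

P_in = √3·V·I·cosφ = 1.732×230×476×0.849 = 160987 W
P_out = 144000 W
Losses = P_in − P_out = 160987 − 144000 = 16987 W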